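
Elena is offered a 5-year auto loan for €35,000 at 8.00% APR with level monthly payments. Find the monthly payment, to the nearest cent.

At 8.00% the monthly rate is 0.0066667, so the payment is 35,000 × 0.0066667 / (1 − 1.0066667^−60) = €709.67.

€709.67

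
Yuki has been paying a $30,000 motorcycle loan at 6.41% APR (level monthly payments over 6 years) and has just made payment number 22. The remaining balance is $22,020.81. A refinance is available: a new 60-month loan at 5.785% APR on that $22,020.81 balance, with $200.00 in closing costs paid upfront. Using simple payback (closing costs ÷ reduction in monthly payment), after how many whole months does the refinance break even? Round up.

3 months

Current payment = 30,000 × 6.41%/12 / (1 − (1+0.0053417)^−72) = $503.01.
Refinanced payment = 22,020.81 × 0.0048208 / (1 − (1+0.0048208)^−60) = $423.53.
Monthly savings = $503.01 − $423.53 = $79.48.
Break-even = $200.00 / $79.48 = 2.52 → 3 months.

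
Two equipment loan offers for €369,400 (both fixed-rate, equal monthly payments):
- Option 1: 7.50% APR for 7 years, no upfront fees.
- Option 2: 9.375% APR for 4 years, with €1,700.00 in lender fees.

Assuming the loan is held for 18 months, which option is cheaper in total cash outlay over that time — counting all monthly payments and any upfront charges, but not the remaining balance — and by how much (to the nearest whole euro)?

Option 1 by €66,365

Option 1: at 7.50% the monthly rate is 0.0062500, so the payment is 369,400 × 0.0062500 / (1 − 1.0062500^−84) = €5,665.96.
Option 2: at 9.375% the monthly rate is 0.0078125, so the payment is 369,400 × 0.0078125 / (1 − 1.0078125^−48) = €9,258.45.
Over 18 months: Option 1 costs 18 × €5,665.96 = €101,987.28; Option 2 costs 18 × €9,258.45 + €1,700.00 = €168,352.10.
Option 1 is cheaper by €168,352.10 − €101,987.28 = €66,364.82.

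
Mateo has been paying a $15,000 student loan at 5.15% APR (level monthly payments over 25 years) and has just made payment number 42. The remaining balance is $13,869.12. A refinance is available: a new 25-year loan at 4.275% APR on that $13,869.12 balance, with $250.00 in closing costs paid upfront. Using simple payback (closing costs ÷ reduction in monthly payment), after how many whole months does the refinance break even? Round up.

19 months

Current payment = 15,000 × 5.15%/12 / (1 − (1+0.0042917)^−300) = $89.00.
Refinanced payment = 13,869.12 × 0.0035625 / (1 − (1+0.0035625)^−300) = $75.33.
Monthly savings = $89.00 − $75.33 = $13.67.
Break-even = $250.00 / $13.67 = 18.29 → 19 months.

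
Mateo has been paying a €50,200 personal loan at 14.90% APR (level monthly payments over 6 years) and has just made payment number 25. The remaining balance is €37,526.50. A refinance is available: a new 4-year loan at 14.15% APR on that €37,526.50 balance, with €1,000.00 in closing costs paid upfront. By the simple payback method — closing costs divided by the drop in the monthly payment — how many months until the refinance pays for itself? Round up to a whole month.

Current payment = 50,200 × 14.9%/12 / (1 − (1+0.0124167)^−72) = €1,058.76.
Refinanced payment = 37,526.50 × 0.0117917 / (1 − (1+0.0117917)^−48) = €1,028.29.
Monthly savings = €1,058.76 − €1,028.29 = €30.47.
Break-even = €1,000.00 / €30.47 = 32.82 → 33 months.

33 months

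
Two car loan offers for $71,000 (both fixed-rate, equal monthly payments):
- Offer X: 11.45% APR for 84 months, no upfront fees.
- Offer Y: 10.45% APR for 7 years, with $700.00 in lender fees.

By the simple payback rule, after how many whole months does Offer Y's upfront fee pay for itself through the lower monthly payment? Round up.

Offer X: monthly rate = 11.45%/12 = 0.0095417; payment = 71,000 × 0.0095417 / (1 − (1+0.0095417)^−84) = $1,232.56.
Offer Y: monthly rate = 10.45%/12 = 0.0087083; payment = 71,000 × 0.0087083 / (1 − (1+0.0087083)^−84) = $1,195.26.
Monthly savings = $1,232.56 − $1,195.26 = $37.30.
Break-even = $700.00 / $37.30 = 18.77 → 19 months.

19 months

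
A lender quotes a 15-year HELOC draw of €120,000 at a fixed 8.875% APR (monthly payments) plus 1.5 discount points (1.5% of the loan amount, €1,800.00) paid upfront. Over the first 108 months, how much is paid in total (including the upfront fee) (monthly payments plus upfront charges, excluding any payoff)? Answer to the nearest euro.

€132,287

Monthly rate = 8.875%/12 = 0.0073958; payment = 120,000 × 0.0073958 / (1 − (1+0.0073958)^−180) = €1,208.21.
Total outlay = 108 × €1,208.21 + €1,800.00 = €132,286.68.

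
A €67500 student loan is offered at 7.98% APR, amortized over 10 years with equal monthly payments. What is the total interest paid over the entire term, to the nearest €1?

At 7.98% the monthly rate is 0.0066500, so the payment is 67,500 × 0.0066500 / (1 − 1.0066500^−120) = €818.25.
Total paid = 120 × €818.25 = €98,190.00; interest = €98,190.00 − €67,500 = €30,690.00.

€30,690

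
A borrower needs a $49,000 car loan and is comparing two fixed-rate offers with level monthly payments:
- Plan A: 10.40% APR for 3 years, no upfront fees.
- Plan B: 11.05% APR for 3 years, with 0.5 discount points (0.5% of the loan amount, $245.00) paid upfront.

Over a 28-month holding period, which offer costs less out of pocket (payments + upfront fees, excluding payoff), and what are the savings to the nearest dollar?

Plan A: monthly rate = 10.4%/12 = 0.0086667; payment = 49,000 × 0.0086667 / (1 − (1+0.0086667)^−36) = $1,590.31.
Plan B: monthly rate = 11.05%/12 = 0.0092083; payment = 49,000 × 0.0092083 / (1 − (1+0.0092083)^−36) = $1,605.36.
Over 28 months: Plan A costs 28 × $1,590.31 = $44,528.68; Plan B costs 28 × $1,605.36 + $245.00 = $45,195.08.
Plan A is cheaper by $45,195.08 − $44,528.68 = $666.40.

Plan A by $666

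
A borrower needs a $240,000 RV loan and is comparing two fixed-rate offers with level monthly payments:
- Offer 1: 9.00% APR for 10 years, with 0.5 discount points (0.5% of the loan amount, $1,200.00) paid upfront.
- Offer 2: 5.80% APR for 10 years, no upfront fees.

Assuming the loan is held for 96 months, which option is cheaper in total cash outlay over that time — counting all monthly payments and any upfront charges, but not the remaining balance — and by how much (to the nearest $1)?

Offer 1: at 9.00% the monthly rate is 0.0075000, so the payment is 240,000 × 0.0075000 / (1 − 1.0075000^−120) = $3,040.22.
Offer 2: at 5.80% the monthly rate is 0.0048333, so the payment is 240,000 × 0.0048333 / (1 − 1.0048333^−120) = $2,640.45.
Over 96 months: Offer 1 costs 96 × $3,040.22 + $1,200.00 = $293,061.12; Offer 2 costs 96 × $2,640.45 = $253,483.20.
Offer 2 is cheaper by $293,061.12 − $253,483.20 = $39,577.92.

Offer 2 by $39,578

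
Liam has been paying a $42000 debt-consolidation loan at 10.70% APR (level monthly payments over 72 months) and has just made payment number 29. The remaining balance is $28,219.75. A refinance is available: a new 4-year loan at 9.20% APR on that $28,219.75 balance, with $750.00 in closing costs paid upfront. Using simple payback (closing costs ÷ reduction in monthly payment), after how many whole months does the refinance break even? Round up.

Current payment = 42,000 × 10.7%/12 / (1 − (1+0.0089167)^−72) = $792.99.
Refinanced payment = 28,219.75 × 0.0076667 / (1 − (1+0.0076667)^−48) = $704.93.
Monthly savings = $792.99 − $704.93 = $88.06.
Break-even = $750.00 / $88.06 = 8.52 → 9 months.

9 months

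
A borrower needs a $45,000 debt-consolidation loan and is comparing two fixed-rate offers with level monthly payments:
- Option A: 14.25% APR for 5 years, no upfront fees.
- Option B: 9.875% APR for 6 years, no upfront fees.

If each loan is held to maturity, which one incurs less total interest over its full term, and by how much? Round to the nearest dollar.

Option B by $3,355

Option A: monthly rate = 14.25%/12 = 0.0118750; payment = 45,000 × 0.0118750 / (1 − (1+0.0118750)^−60) = $1,052.91.
Total interest on Option A = 60 × $1,052.91 − $45,000 = $18,174.60.
Option B: at 9.875% the monthly rate is 0.0082292, so the payment is 45,000 × 0.0082292 / (1 − 1.0082292^−72) = $830.83.
Total interest on Option B = 72 × $830.83 − $45,000 = $14,819.76.
Option B is lower by $3,354.84.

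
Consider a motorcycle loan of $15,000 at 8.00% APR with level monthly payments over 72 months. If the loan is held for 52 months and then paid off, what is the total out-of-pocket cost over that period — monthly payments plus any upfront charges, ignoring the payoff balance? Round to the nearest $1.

$13,676

Monthly rate = 8%/12 = 0.0066667; payment = 15,000 × 0.0066667 / (1 − (1+0.0066667)^−72) = $263.00.
Total outlay = 52 × $263.00 = $13,676.00.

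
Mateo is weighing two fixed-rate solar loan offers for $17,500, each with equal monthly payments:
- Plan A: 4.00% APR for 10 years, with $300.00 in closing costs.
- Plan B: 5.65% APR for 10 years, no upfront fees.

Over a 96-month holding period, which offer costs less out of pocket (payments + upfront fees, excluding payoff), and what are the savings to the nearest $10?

Plan A by $1,050

Plan A: at 4.00% the monthly rate is 0.0033333, so the payment is 17,500 × 0.0033333 / (1 − 1.0033333^−120) = $177.18.
Plan B: at 5.65% the monthly rate is 0.0047083, so the payment is 17,500 × 0.0047083 / (1 − 1.0047083^−120) = $191.22.
Over 96 months: Plan A costs 96 × $177.18 + $300.00 = $17,309.28; Plan B costs 96 × $191.22 = $18,357.12.
Plan A is cheaper by $18,357.12 − $17,309.28 = $1,047.84.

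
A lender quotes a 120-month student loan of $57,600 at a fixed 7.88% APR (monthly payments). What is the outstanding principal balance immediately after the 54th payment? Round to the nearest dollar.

$37,136

With monthly rate i = 7.88%/12 = 0.0065667, the balance after k of n payments is P · [(1+i)^n − (1+i)^k] / [(1+i)^n − 1].
(1+0.0065667)^120 = 2.19333673 and (1+0.0065667)^54 = 1.42395869, so the balance is 57,600 × (2.19333673 − 1.42395869) / (2.19333673 − 1) = $37,136.35.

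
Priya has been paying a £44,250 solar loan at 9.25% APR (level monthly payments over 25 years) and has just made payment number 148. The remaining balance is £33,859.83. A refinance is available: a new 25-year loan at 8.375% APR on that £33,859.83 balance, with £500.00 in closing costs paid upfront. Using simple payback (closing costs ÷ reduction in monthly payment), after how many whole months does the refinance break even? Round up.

Current payment = 44,250 × 9.25%/12 / (1 − (1+0.0077083)^−300) = £378.95.
Refinanced payment = 33,859.83 × 0.0069792 / (1 − (1+0.0069792)^−300) = £269.80.
Monthly savings = £378.95 − £269.80 = £109.15.
Break-even = £500.00 / £109.15 = 4.58 → 5 months.

5 months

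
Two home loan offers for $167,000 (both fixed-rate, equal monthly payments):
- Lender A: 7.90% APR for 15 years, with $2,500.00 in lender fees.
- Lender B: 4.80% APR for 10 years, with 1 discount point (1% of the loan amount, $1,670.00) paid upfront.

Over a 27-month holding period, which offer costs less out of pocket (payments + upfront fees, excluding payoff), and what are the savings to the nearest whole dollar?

Lender A: monthly rate = 7.9%/12 = 0.0065833; payment = 167,000 × 0.0065833 / (1 − (1+0.0065833)^−180) = $1,586.31.
Lender B: monthly rate = 4.8%/12 = 0.0040000; payment = 167,000 × 0.0040000 / (1 − (1+0.0040000)^−120) = $1,755.01.
Over 27 months: Lender A costs 27 × $1,586.31 + $2,500.00 = $45,330.37; Lender B costs 27 × $1,755.01 + $1,670.00 = $49,055.27.
Lender A is cheaper by $49,055.27 − $45,330.37 = $3,724.90.

Lender A by $3,725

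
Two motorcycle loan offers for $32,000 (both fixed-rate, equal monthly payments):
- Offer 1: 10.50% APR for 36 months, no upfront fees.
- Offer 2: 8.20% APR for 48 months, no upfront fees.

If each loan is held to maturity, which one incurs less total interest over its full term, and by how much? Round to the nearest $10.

Offer 1 by $200

Offer 1: monthly rate = 10.5%/12 = 0.0087500; payment = 32,000 × 0.0087500 / (1 − (1+0.0087500)^−36) = $1,040.08.
Total interest on Offer 1 = 36 × $1,040.08 − $32,000 = $5,442.88.
Offer 2: monthly rate = 8.2%/12 = 0.0068333; payment = 32,000 × 0.0068333 / (1 − (1+0.0068333)^−48) = $784.22.
Total interest on Offer 2 = 48 × $784.22 − $32,000 = $5,642.56.
Offer 1 is lower by $199.68.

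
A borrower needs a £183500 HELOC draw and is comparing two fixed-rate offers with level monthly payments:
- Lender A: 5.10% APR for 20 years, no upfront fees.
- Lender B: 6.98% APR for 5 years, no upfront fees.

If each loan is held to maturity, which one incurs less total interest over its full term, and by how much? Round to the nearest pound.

Lender A: at 5.10% the monthly rate is 0.0042500, so the payment is 183,500 × 0.0042500 / (1 − 1.0042500^−240) = £1,221.18.
Total interest on Lender A = 240 × £1,221.18 − £183,500 = £109,583.20.
Lender B: monthly rate = 6.98%/12 = 0.0058167; payment = 183,500 × 0.0058167 / (1 − (1+0.0058167)^−60) = £3,631.79.
Total interest on Lender B = 60 × £3,631.79 − £183,500 = £34,407.40.
Lender B is lower by £75,175.80.

Lender B by £75,176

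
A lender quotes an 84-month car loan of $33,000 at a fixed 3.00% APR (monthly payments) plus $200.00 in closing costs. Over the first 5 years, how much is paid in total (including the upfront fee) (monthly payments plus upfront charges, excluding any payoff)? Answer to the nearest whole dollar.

$26,362

Monthly rate = 3%/12 = 0.0025000; payment = 33,000 × 0.0025000 / (1 − (1+0.0025000)^−84) = $436.04.
Total outlay = 60 × $436.04 + $200.00 = $26,362.40.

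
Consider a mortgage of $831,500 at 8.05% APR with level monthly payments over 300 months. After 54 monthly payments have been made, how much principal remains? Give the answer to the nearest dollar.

$775,287

With monthly rate i = 8.05%/12 = 0.0067083, the balance after k of n payments is P · [(1+i)^n − (1+i)^k] / [(1+i)^n − 1].
(1+0.0067083)^300 = 7.43188685 and (1+0.0067083)^54 = 1.43482137, so the balance is 831,500 × (7.43188685 − 1.43482137) / (7.43188685 − 1) = $775,287.26.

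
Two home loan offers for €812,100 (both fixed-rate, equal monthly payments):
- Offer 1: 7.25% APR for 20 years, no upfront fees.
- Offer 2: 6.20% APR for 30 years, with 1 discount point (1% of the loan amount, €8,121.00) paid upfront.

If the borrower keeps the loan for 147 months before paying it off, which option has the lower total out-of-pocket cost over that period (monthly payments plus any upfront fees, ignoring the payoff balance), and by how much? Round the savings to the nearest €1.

Offer 2 by €204,262

Offer 1: monthly rate = 7.25%/12 = 0.0060417; payment = 812,100 × 0.0060417 / (1 − (1+0.0060417)^−240) = €6,418.64.
Offer 2: at 6.20% the monthly rate is 0.0051667, so the payment is 812,100 × 0.0051667 / (1 − 1.0051667^−360) = €4,973.86.
Over 147 months: Offer 1 costs 147 × €6,418.64 = €943,540.08; Offer 2 costs 147 × €4,973.86 + €8,121.00 = €739,278.42.
Offer 2 is cheaper by €943,540.08 − €739,278.42 = €204,261.66.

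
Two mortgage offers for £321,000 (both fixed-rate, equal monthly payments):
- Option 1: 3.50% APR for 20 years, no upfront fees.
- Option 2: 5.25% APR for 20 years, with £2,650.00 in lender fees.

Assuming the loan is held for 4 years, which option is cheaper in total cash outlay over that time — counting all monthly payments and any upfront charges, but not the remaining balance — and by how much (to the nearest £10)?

Option 1: at 3.50% the monthly rate is 0.0029167, so the payment is 321,000 × 0.0029167 / (1 − 1.0029167^−240) = £1,861.67.
Option 2: monthly rate = 5.25%/12 = 0.0043750; payment = 321,000 × 0.0043750 / (1 − (1+0.0043750)^−240) = £2,163.04.
Over 48 months: Option 1 costs 48 × £1,861.67 = £89,360.16; Option 2 costs 48 × £2,163.04 + £2,650.00 = £106,475.92.
Option 1 is cheaper by £106,475.92 − £89,360.16 = £17,115.76.

Option 1 by £17,120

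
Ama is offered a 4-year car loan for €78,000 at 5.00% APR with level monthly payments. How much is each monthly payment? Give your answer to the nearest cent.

€1,796.28

Monthly rate = 5%/12 = 0.0041667; payment = 78,000 × 0.0041667 / (1 − (1+0.0041667)^−48) = €1,796.28.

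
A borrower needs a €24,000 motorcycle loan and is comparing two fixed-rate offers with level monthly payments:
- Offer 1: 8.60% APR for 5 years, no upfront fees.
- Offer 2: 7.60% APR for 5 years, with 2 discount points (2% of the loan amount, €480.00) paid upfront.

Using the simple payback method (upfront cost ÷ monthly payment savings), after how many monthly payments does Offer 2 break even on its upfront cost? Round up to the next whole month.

42 months

Offer 1: monthly rate = 8.6%/12 = 0.0071667; payment = 24,000 × 0.0071667 / (1 − (1+0.0071667)^−60) = €493.55.
Offer 2: at 7.60% the monthly rate is 0.0063333, so the payment is 24,000 × 0.0063333 / (1 − 1.0063333^−60) = €482.05.
Monthly savings = €493.55 − €482.05 = €11.50.
Break-even = €480.00 / €11.50 = 41.74 → 42 months.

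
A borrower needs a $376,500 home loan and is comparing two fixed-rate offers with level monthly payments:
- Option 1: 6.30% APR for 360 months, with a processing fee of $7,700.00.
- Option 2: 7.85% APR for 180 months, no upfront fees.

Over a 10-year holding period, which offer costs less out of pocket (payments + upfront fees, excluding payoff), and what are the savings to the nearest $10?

Option 1: monthly rate = 6.3%/12 = 0.0052500; payment = 376,500 × 0.0052500 / (1 − (1+0.0052500)^−360) = $2,330.43.
Option 2: at 7.85% the monthly rate is 0.0065417, so the payment is 376,500 × 0.0065417 / (1 − 1.0065417^−180) = $3,565.50.
Over 120 months: Option 1 costs 120 × $2,330.43 + $7,700.00 = $287,351.60; Option 2 costs 120 × $3,565.50 = $427,860.00.
Option 1 is cheaper by $427,860.00 − $287,351.60 = $140,508.40.

Option 1 by $140,510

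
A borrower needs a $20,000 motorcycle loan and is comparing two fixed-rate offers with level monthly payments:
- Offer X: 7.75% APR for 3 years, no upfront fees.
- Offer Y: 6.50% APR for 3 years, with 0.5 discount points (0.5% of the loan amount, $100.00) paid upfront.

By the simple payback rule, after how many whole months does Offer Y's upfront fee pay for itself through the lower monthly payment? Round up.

Offer X: monthly rate = 7.75%/12 = 0.0064583; payment = 20,000 × 0.0064583 / (1 − (1+0.0064583)^−36) = $624.42.
Offer Y: monthly rate = 6.5%/12 = 0.0054167; payment = 20,000 × 0.0054167 / (1 − (1+0.0054167)^−36) = $612.98.
Monthly savings = $624.42 − $612.98 = $11.44.
Break-even = $100.00 / $11.44 = 8.74 → 9 months.

9 months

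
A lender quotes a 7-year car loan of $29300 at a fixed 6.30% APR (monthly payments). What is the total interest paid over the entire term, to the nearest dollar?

$7,010

At 6.30% the monthly rate is 0.0052500, so the payment is 29,300 × 0.0052500 / (1 − 1.0052500^−84) = $432.26.
Total paid = 84 × $432.26 = $36,309.84; interest = $36,309.84 − $29,300 = $7,009.84.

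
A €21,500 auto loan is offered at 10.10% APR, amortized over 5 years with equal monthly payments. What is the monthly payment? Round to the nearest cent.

Monthly rate = 10.1%/12 = 0.0084167; payment = 21,500 × 0.0084167 / (1 − (1+0.0084167)^−60) = €457.87.

€457.87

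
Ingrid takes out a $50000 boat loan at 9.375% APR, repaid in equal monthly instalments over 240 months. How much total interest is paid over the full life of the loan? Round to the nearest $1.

$60,878

At 9.375% the monthly rate is 0.0078125, so the payment is 50,000 × 0.0078125 / (1 − 1.0078125^−240) = $461.99.
Total paid = 240 × $461.99 = $110,877.60; interest = $110,877.60 − $50,000 = $60,877.60.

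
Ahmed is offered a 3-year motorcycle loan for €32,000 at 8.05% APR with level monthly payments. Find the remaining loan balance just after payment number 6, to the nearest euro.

€27,187

With monthly rate i = 8.05%/12 = 0.0067083, the balance after k of n payments is P · [(1+i)^n − (1+i)^k] / [(1+i)^n − 1].
(1+0.0067083)^36 = 1.27213116 and (1+0.0067083)^6 = 1.04093109, so the balance is 32,000 × (1.27213116 − 1.04093109) / (1.27213116 − 1) = €27,186.90.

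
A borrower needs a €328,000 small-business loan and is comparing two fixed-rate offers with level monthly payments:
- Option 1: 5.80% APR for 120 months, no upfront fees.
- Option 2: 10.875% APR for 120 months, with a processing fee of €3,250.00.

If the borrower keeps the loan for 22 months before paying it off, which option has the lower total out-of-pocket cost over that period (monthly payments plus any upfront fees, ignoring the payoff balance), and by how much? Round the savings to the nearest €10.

Option 1 by €22,750

Option 1: monthly rate = 5.8%/12 = 0.0048333; payment = 328,000 × 0.0048333 / (1 − (1+0.0048333)^−120) = €3,608.62.
Option 2: at 10.875% the monthly rate is 0.0090625, so the payment is 328,000 × 0.0090625 / (1 − 1.0090625^−120) = €4,495.02.
Over 22 months: Option 1 costs 22 × €3,608.62 = €79,389.64; Option 2 costs 22 × €4,495.02 + €3,250.00 = €102,140.44.
Option 1 is cheaper by €102,140.44 − €79,389.64 = €22,750.80.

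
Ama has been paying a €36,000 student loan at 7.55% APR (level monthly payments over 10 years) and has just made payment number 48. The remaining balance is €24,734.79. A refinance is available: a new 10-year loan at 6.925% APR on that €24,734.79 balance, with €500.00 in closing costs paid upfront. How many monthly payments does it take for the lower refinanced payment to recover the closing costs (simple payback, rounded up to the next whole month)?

4 months

Current payment = 36,000 × 7.55%/12 / (1 − (1+0.0062917)^−120) = €428.27.
Refinanced payment = 24,734.79 × 0.0057708 / (1 − (1+0.0057708)^−120) = €286.24.
Monthly savings = €428.27 − €286.24 = €142.03.
Break-even = €500.00 / €142.03 = 3.52 → 4 months.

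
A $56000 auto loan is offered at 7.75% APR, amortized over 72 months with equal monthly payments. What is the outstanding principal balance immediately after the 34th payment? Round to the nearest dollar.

With monthly rate i = 7.75%/12 = 0.0064583, the balance after k of n payments is P · [(1+i)^n − (1+i)^k] / [(1+i)^n − 1].
(1+0.0064583)^72 = 1.58963570 and (1+0.0064583)^34 = 1.24467855, so the balance is 56,000 × (1.58963570 − 1.24467855) / (1.58963570 − 1) = $32,761.93.

$32,762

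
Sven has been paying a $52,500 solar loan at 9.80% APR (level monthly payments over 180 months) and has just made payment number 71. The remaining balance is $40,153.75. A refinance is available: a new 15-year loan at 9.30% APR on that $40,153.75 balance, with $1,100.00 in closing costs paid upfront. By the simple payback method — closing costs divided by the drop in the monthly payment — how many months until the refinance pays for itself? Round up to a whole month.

Current payment = 52,500 × 9.8%/12 / (1 − (1+0.0081667)^−180) = $557.76.
Refinanced payment = 40,153.75 × 0.0077500 / (1 − (1+0.0077500)^−180) = $414.46.
Monthly savings = $557.76 − $414.46 = $143.30.
Break-even = $1,100.00 / $143.30 = 7.68 → 8 months.

8 months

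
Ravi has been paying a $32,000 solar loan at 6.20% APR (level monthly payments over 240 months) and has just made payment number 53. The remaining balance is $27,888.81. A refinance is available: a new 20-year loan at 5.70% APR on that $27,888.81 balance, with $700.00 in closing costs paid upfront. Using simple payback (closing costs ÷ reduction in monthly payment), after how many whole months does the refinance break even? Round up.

19 months

Current payment = 32,000 × 6.2%/12 / (1 − (1+0.0051667)^−240) = $232.97.
Refinanced payment = 27,888.81 × 0.0047500 / (1 − (1+0.0047500)^−240) = $195.01.
Monthly savings = $232.97 − $195.01 = $37.96.
Break-even = $700.00 / $37.96 = 18.44 → 19 months.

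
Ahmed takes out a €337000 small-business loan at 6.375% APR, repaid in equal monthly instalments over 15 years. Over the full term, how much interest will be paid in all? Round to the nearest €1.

€187,254

At 6.375% the monthly rate is 0.0053125, so the payment is 337,000 × 0.0053125 / (1 − 1.0053125^−180) = €2,912.52.
Total paid = 180 × €2,912.52 = €524,253.60; interest = €524,253.60 − €337,000 = €187,253.60.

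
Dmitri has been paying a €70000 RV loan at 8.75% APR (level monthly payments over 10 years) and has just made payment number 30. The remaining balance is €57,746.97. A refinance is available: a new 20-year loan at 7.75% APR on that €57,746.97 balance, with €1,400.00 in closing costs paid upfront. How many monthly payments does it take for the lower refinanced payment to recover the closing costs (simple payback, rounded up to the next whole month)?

4 months

Current payment = 70,000 × 8.75%/12 / (1 − (1+0.0072917)^−120) = €877.29.
Refinanced payment = 57,746.97 × 0.0064583 / (1 − (1+0.0064583)^−240) = €474.07.
Monthly savings = €877.29 − €474.07 = €403.22.
Break-even = €1,400.00 / €403.22 = 3.47 → 4 months.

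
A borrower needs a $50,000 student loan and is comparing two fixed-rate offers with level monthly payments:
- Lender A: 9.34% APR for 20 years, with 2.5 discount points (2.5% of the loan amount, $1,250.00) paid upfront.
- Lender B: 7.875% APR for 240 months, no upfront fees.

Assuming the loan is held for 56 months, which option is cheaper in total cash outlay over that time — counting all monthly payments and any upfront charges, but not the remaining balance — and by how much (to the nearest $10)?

Lender A: at 9.34% the monthly rate is 0.0077833, so the payment is 50,000 × 0.0077833 / (1 − 1.0077833^−240) = $460.85.
Lender B: monthly rate = 7.875%/12 = 0.0065625; payment = 50,000 × 0.0065625 / (1 − (1+0.0065625)^−240) = $414.34.
Over 56 months: Lender A costs 56 × $460.85 + $1,250.00 = $27,057.60; Lender B costs 56 × $414.34 = $23,203.04.
Lender B is cheaper by $27,057.60 − $23,203.04 = $3,854.56.

Lender B by $3,850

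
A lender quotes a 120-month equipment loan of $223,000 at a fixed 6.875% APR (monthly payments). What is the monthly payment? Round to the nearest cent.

$2,574.88

At 6.875% the monthly rate is 0.0057292, so the payment is 223,000 × 0.0057292 / (1 − 1.0057292^−120) = $2,574.88.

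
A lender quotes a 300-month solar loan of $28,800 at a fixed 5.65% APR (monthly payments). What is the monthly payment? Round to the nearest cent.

$179.45

At 5.65% the monthly rate is 0.0047083, so the payment is 28,800 × 0.0047083 / (1 − 1.0047083^−300) = $179.45.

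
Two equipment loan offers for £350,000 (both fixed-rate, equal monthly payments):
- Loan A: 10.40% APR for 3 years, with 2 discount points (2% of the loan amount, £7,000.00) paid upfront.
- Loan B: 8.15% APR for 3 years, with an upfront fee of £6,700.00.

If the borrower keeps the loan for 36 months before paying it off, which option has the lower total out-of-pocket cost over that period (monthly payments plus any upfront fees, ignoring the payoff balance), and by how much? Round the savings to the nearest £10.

Loan B by £13,530

Loan A: monthly rate = 10.4%/12 = 0.0086667; payment = 350,000 × 0.0086667 / (1 − (1+0.0086667)^−36) = £11,359.36.
Loan B: at 8.15% the monthly rate is 0.0067917, so the payment is 350,000 × 0.0067917 / (1 − 1.0067917^−36) = £10,991.96.
Over 36 months: Loan A costs 36 × £11,359.36 + £7,000.00 = £415,936.96; Loan B costs 36 × £10,991.96 + £6,700.00 = £402,410.56.
Loan B is cheaper by £415,936.96 − £402,410.56 = £13,526.40.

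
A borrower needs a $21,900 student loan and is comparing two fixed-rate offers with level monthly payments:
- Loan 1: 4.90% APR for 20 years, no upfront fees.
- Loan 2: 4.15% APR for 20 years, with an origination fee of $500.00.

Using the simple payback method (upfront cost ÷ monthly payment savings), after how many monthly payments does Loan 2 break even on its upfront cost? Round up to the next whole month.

57 months

Loan 1: at 4.90% the monthly rate is 0.0040833, so the payment is 21,900 × 0.0040833 / (1 − 1.0040833^−240) = $143.32.
Loan 2: monthly rate = 4.15%/12 = 0.0034583; payment = 21,900 × 0.0034583 / (1 − (1+0.0034583)^−240) = $134.45.
Monthly savings = $143.32 − $134.45 = $8.87.
Break-even = $500.00 / $8.87 = 56.37 → 57 months.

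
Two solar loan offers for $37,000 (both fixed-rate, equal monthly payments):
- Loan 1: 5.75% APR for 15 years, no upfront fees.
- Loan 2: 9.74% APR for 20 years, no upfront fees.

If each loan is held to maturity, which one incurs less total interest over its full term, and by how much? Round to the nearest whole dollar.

Loan 1 by $28,865

Loan 1: monthly rate = 5.75%/12 = 0.0047917; payment = 37,000 × 0.0047917 / (1 − (1+0.0047917)^−180) = $307.25.
Total interest on Loan 1 = 180 × $307.25 − $37,000 = $18,305.00.
Loan 2: at 9.74% the monthly rate is 0.0081167, so the payment is 37,000 × 0.0081167 / (1 − 1.0081167^−240) = $350.71.
Total interest on Loan 2 = 240 × $350.71 − $37,000 = $47,170.40.
Loan 1 is lower by $28,865.40.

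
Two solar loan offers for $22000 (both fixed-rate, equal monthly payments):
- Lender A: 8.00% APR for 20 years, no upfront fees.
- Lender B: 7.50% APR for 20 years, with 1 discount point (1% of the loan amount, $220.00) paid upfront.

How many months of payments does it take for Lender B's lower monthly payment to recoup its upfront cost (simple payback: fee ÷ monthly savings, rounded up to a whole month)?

Lender A: monthly rate = 8%/12 = 0.0066667; payment = 22,000 × 0.0066667 / (1 − (1+0.0066667)^−240) = $184.02.
Lender B: at 7.50% the monthly rate is 0.0062500, so the payment is 22,000 × 0.0062500 / (1 − 1.0062500^−240) = $177.23.
Monthly savings = $184.02 − $177.23 = $6.79.
Break-even = $220.00 / $6.79 = 32.40 → 33 months.

33 months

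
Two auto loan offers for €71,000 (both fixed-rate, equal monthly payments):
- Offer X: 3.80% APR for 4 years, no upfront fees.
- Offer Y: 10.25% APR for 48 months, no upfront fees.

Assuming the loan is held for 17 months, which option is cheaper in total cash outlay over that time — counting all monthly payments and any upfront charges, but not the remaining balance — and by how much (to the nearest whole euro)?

Offer X: at 3.80% the monthly rate is 0.0031667, so the payment is 71,000 × 0.0031667 / (1 − 1.0031667^−48) = €1,596.77.
Offer Y: at 10.25% the monthly rate is 0.0085417, so the payment is 71,000 × 0.0085417 / (1 − 1.0085417^−48) = €1,809.28.
Over 17 months: Offer X costs 17 × €1,596.77 = €27,145.09; Offer Y costs 17 × €1,809.28 = €30,757.76.
Offer X is cheaper by €30,757.76 − €27,145.09 = €3,612.67.

Offer X by €3,613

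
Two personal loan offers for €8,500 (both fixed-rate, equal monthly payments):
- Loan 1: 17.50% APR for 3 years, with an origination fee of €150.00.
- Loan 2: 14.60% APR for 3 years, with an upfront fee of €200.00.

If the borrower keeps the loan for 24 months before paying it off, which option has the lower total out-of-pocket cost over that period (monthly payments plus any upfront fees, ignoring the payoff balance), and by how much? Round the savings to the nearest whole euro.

Loan 1: monthly rate = 17.5%/12 = 0.0145833; payment = 8,500 × 0.0145833 / (1 − (1+0.0145833)^−36) = €305.17.
Loan 2: at 14.60% the monthly rate is 0.0121667, so the payment is 8,500 × 0.0121667 / (1 − 1.0121667^−36) = €292.99.
Over 24 months: Loan 1 costs 24 × €305.17 + €150.00 = €7,474.08; Loan 2 costs 24 × €292.99 + €200.00 = €7,231.76.
Loan 2 is cheaper by €7,474.08 − €7,231.76 = €242.32.

Loan 2 by €242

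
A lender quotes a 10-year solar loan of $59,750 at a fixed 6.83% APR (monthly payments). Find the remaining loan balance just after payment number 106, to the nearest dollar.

With monthly rate i = 6.83%/12 = 0.0056917, the balance after k of n payments is P · [(1+i)^n − (1+i)^k] / [(1+i)^n − 1].
(1+0.0056917)^120 = 1.97597834 and (1+0.0056917)^106 = 1.82504787, so the balance is 59,750 × (1.97597834 − 1.82504787) / (1.97597834 − 1) = $9,240.06.

$9,240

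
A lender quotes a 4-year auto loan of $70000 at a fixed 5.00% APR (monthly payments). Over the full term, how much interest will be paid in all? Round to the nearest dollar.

At 5.00% the monthly rate is 0.0041667, so the payment is 70,000 × 0.0041667 / (1 − 1.0041667^−48) = $1,612.05.
Total paid = 48 × $1,612.05 = $77,378.40; interest = $77,378.40 − $70,000 = $7,378.40.

$7,378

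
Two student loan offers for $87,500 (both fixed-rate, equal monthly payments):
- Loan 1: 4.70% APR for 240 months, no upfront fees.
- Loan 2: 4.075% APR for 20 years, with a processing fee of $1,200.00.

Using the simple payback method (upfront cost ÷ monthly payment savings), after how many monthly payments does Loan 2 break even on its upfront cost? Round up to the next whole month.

Loan 1: monthly rate = 4.7%/12 = 0.0039167; payment = 87,500 × 0.0039167 / (1 − (1+0.0039167)^−240) = $563.06.
Loan 2: monthly rate = 4.075%/12 = 0.0033958; payment = 87,500 × 0.0033958 / (1 − (1+0.0033958)^−240) = $533.70.
Monthly savings = $563.06 − $533.70 = $29.36.
Break-even = $1,200.00 / $29.36 = 40.87 → 41 months.

41 months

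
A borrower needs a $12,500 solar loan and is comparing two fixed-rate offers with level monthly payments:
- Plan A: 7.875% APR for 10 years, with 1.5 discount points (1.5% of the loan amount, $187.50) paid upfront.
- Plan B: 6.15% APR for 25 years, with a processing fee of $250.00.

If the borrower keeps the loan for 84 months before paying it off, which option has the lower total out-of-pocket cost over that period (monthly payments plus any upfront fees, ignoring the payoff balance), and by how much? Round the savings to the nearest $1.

Plan A: monthly rate = 7.875%/12 = 0.0065625; payment = 12,500 × 0.0065625 / (1 − (1+0.0065625)^−120) = $150.84.
Plan B: at 6.15% the monthly rate is 0.0051250, so the payment is 12,500 × 0.0051250 / (1 − 1.0051250^−300) = $81.69.
Over 84 months: Plan A costs 84 × $150.84 + $187.50 = $12,858.06; Plan B costs 84 × $81.69 + $250.00 = $7,111.96.
Plan B is cheaper by $12,858.06 − $7,111.96 = $5,746.10.

Plan B by $5,746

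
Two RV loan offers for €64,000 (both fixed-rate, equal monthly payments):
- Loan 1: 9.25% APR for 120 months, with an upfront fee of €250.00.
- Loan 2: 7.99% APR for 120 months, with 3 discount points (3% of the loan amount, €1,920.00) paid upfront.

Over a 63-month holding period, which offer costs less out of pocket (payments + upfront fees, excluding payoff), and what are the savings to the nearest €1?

Loan 2 by €1,055

Loan 1: monthly rate = 9.25%/12 = 0.0077083; payment = 64,000 × 0.0077083 / (1 − (1+0.0077083)^−120) = €819.41.
Loan 2: at 7.99% the monthly rate is 0.0066583, so the payment is 64,000 × 0.0066583 / (1 − 1.0066583^−120) = €776.16.
Over 63 months: Loan 1 costs 63 × €819.41 + €250.00 = €51,872.83; Loan 2 costs 63 × €776.16 + €1,920.00 = €50,818.08.
Loan 2 is cheaper by €51,872.83 − €50,818.08 = €1,054.75.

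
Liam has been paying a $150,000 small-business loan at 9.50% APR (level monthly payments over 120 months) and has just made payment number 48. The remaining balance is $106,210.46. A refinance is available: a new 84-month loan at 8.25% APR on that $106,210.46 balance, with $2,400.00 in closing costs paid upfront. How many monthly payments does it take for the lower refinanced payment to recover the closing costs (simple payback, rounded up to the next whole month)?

Current payment = 150,000 × 9.5%/12 / (1 − (1+0.0079167)^−120) = $1,940.96.
Refinanced payment = 106,210.46 × 0.0068750 / (1 − (1+0.0068750)^−84) = $1,668.68.
Monthly savings = $1,940.96 − $1,668.68 = $272.28.
Break-even = $2,400.00 / $272.28 = 8.81 → 9 months.

9 months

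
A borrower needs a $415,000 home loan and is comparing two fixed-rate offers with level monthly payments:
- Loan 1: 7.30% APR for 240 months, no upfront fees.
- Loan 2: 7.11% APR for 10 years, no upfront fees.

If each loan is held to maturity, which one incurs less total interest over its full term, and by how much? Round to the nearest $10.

Loan 2 by $209,190

Loan 1: monthly rate = 7.3%/12 = 0.0060833; payment = 415,000 × 0.0060833 / (1 − (1+0.0060833)^−240) = $3,292.64.
Total interest on Loan 1 = 240 × $3,292.64 − $415,000 = $375,233.60.
Loan 2: monthly rate = 7.11%/12 = 0.0059250; payment = 415,000 × 0.0059250 / (1 − (1+0.0059250)^−120) = $4,842.06.
Total interest on Loan 2 = 120 × $4,842.06 − $415,000 = $166,047.20.
Loan 2 is lower by $209,186.40.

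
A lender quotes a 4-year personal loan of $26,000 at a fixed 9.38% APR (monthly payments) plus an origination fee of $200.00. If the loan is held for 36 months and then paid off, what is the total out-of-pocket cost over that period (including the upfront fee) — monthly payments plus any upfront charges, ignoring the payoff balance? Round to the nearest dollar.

At 9.38% the monthly rate is 0.0078167, so the payment is 26,000 × 0.0078167 / (1 − 1.0078167^−48) = $651.71.
Total outlay = 36 × $651.71 + $200.00 = $23,661.56.

$23,662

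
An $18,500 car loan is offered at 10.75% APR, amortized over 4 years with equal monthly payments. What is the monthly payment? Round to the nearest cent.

$475.90

At 10.75% the monthly rate is 0.0089583, so the payment is 18,500 × 0.0089583 / (1 − 1.0089583^−48) = $475.90.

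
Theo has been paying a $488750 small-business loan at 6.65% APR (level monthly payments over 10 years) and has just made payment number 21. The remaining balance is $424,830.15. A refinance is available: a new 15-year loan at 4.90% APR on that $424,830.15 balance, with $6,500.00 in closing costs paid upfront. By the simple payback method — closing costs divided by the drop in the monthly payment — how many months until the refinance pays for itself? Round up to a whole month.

3 months

Current payment = 488,750 × 6.65%/12 / (1 − (1+0.0055417)^−120) = $5,587.03.
Refinanced payment = 424,830.15 × 0.0040833 / (1 − (1+0.0040833)^−180) = $3,337.44.
Monthly savings = $5,587.03 − $3,337.44 = $2,249.59.
Break-even = $6,500.00 / $2,249.59 = 2.89 → 3 months.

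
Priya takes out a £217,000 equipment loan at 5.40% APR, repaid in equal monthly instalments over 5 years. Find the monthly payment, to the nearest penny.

£4,134.94

Monthly rate = 5.4%/12 = 0.0045000; payment = 217,000 × 0.0045000 / (1 − (1+0.0045000)^−60) = £4,134.94.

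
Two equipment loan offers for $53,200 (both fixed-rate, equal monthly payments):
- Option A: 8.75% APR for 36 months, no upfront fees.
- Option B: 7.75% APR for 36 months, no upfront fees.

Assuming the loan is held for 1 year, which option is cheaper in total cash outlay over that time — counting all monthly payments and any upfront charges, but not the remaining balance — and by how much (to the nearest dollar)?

Option B by $295

Option A: monthly rate = 8.75%/12 = 0.0072917; payment = 53,200 × 0.0072917 / (1 − (1+0.0072917)^−36) = $1,685.56.
Option B: at 7.75% the monthly rate is 0.0064583, so the payment is 53,200 × 0.0064583 / (1 − 1.0064583^−36) = $1,660.97.
Over 12 months: Option A costs 12 × $1,685.56 = $20,226.72; Option B costs 12 × $1,660.97 = $19,931.64.
Option B is cheaper by $20,226.72 − $19,931.64 = $295.08.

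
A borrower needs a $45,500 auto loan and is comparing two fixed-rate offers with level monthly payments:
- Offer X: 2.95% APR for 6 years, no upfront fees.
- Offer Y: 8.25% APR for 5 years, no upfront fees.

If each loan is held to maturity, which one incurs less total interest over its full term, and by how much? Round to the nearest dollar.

Offer X by $5,981

Offer X: at 2.95% the monthly rate is 0.0024583, so the payment is 45,500 × 0.0024583 / (1 − 1.0024583^−72) = $690.29.
Total interest on Offer X = 72 × $690.29 − $45,500 = $4,200.88.
Offer Y: monthly rate = 8.25%/12 = 0.0068750; payment = 45,500 × 0.0068750 / (1 − (1+0.0068750)^−60) = $928.03.
Total interest on Offer Y = 60 × $928.03 − $45,500 = $10,181.80.
Offer X is lower by $5,980.92.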